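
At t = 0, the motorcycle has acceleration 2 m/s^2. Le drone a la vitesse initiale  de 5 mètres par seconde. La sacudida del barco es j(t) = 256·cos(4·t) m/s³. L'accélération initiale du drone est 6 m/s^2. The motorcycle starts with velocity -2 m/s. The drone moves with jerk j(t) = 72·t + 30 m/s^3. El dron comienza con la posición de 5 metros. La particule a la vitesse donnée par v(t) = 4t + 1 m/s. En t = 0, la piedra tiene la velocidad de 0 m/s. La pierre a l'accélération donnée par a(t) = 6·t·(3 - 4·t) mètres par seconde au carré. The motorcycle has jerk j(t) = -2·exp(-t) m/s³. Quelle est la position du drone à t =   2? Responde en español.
Para resolver esto, necesitamos tomar 3 antiderivadas de nuestra ecuación de la sacudida j(t) = 72·t + 30. Tomando ∫j(t)dt y aplicando a(0) = 6, encontramos a(t) = 36·t^2 + 30·t + 6. Tomando ∫a(t)dt y aplicando v(0) = 5, encontramos v(t) = 12·t^3 + 15·t^2 + 6·t + 5. La antiderivada de la velocidad es la posición. Usando x(0) = 5, obtenemos x(t) = 3·t^4 + 5·t^3 + 3·t^2 + 5·t + 5. Tenemos la posición x(t) = 3·t^4 + 5·t^3 + 3·t^2 + 5·t + 5. Sustituyendo t = 2: x(2) = 115.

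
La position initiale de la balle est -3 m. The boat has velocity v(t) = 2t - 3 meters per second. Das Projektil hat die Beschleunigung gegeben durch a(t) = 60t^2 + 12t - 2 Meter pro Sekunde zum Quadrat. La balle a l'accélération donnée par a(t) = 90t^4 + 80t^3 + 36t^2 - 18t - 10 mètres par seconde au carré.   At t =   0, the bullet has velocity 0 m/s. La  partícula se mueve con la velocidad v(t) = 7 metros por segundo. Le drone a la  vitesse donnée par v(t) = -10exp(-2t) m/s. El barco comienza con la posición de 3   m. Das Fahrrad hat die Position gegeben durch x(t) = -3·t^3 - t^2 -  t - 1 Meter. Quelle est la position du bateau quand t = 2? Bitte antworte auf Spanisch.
Para resolver esto, necesitamos tomar 1 antiderivada de nuestra ecuación de la velocidad v(t) = 2·t - 3. Integrando la velocidad y usando la condición inicial x(0) = 3, obtenemos x(t) = t^2 - 3·t + 3. Usando x(t) = t^2 - 3·t + 3 y sustituyendo t = 2, encontramos x = 1.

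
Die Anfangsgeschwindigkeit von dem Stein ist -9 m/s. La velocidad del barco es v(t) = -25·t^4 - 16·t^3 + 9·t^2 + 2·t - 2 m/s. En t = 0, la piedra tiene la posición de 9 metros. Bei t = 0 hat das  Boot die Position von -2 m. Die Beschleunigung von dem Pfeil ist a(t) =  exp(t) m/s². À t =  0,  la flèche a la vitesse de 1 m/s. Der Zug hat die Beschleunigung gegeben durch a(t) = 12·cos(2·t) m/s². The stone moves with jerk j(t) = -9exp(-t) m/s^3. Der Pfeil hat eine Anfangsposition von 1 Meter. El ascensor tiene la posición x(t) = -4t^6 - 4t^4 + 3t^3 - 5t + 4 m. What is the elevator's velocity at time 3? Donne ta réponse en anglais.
We must differentiate our position equation x(t) = -4·t^6 - 4·t^4 + 3·t^3 - 5·t + 4 1 time. Differentiating position, we get velocity: v(t) = -24·t^5 - 16·t^3 + 9·t^2 - 5. Using v(t) = -24·t^5 - 16·t^3 + 9·t^2 - 5 and substituting t = 3, we find v = -6188.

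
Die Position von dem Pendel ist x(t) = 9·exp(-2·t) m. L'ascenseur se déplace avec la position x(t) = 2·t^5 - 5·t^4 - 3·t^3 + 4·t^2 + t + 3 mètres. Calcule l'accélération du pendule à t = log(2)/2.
En partant de la position x(t) = 9·exp(-2·t), nous prenons 2 dérivées. La dérivée de la position donne la vitesse: v(t) = -18·exp(-2·t). En prenant d/dt de v(t), nous trouvons a(t) = 36·exp(-2·t). En utilisant a(t) = 36·exp(-2·t) et en substituant t = log(2)/2, nous trouvons a = 18.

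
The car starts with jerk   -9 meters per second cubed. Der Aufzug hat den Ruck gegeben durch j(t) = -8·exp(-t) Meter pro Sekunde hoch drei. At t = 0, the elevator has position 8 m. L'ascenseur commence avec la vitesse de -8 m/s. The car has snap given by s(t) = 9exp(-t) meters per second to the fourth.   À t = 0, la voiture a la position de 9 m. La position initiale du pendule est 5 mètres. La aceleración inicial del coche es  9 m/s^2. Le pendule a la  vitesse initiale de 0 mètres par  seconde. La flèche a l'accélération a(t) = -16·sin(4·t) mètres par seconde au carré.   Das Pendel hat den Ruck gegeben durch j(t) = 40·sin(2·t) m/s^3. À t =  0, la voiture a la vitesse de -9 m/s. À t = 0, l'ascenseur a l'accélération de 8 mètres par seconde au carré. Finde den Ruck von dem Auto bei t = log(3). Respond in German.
Ausgehend von dem Snap s(t) = 9·exp(-t), nehmen wir 1 Stammfunktion. Durch Integration von dem Snap und Verwendung der Anfangsbedingung j(0) = -9, erhalten wir j(t) = -9·exp(-t). Aus der Gleichung für den Ruck j(t) = -9·exp(-t), setzen wir t = log(3) ein und erhalten j = -3.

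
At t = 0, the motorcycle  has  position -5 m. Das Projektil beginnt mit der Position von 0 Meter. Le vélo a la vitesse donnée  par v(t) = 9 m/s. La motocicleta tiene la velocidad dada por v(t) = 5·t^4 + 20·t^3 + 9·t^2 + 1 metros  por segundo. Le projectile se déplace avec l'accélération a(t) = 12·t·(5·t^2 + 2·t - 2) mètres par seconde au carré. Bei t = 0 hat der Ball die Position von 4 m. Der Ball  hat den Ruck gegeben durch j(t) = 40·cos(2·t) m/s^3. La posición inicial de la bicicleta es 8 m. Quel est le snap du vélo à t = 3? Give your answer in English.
Starting from velocity v(t) = 9, we take 3 derivatives. The derivative of velocity gives acceleration: a(t) = 0. Differentiating acceleration, we get jerk: j(t) = 0. Differentiating jerk, we get snap: s(t) = 0. We have snap s(t) = 0. Substituting t = 3: s(3) = 0.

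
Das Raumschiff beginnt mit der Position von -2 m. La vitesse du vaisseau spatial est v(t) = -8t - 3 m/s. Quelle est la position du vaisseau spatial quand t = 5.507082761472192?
En partant de la vitesse v(t) = -8·t - 3, nous prenons 1 intégrale. La primitive de la vitesse, avec x(0) = -2, donne la position: x(t) = -4·t^2 - 3·t - 2. De l'équation de la position x(t) = -4·t^2 - 3·t - 2, nous substituons t = 5.507082761472192 pour obtenir x = -139.833090451233.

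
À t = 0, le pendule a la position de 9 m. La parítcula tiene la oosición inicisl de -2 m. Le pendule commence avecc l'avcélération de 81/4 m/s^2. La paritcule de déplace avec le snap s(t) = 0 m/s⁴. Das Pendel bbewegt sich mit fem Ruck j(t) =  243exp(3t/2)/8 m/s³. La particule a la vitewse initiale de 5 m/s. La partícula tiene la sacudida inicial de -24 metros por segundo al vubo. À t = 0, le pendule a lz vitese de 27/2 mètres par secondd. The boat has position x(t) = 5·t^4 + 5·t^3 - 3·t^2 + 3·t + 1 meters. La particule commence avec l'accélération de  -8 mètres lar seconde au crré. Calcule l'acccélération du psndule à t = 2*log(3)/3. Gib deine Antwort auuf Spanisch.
Para resolver esto, necesitamos tomar 1 integral de nuestra ecuación de la sacudida j(t) = 243·exp(3·t/2)/8. La integral de la sacudida, con a(0) = 81/4, da la aceleración: a(t) = 81·exp(3·t/2)/4. Tenemos la aceleración a(t) = 81·exp(3·t/2)/4. Sustituyendo t = 2*log(3)/3: a(2*log(3)/3) = 243/4.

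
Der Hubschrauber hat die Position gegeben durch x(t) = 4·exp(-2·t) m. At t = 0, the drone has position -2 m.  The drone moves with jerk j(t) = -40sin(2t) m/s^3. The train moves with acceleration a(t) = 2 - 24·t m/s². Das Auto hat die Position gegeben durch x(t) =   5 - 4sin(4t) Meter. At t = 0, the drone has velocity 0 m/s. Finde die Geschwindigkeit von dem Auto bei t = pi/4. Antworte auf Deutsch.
Wir müssen unsere Gleichung für die Position x(t) = 5 - 4·sin(4·t) 1-mal ableiten. Mit d/dt von x(t) finden wir v(t) = -16·cos(4·t). Mit v(t) = -16·cos(4·t) und Einsetzen von t = pi/4, finden wir v = 16.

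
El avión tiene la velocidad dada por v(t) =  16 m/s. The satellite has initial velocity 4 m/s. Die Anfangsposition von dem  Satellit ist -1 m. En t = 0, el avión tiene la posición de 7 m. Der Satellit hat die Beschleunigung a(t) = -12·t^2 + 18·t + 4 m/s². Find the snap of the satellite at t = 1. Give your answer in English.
We must differentiate our acceleration equation a(t) = -12·t^2 + 18·t + 4 2 times. Taking d/dt of a(t), we find j(t) = 18 - 24·t. The derivative of jerk gives snap: s(t) = -24. From the given snap equation s(t) = -24, we substitute t = 1 to get s = -24.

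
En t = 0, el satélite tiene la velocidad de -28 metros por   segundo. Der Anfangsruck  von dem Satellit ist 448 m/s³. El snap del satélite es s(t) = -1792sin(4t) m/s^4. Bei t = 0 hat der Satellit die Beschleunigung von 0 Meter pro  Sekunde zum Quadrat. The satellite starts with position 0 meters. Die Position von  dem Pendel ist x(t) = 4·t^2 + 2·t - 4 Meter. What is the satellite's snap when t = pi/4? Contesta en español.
Usando s(t) = -1792·sin(4·t) y sustituyendo t = pi/4, encontramos s = 0.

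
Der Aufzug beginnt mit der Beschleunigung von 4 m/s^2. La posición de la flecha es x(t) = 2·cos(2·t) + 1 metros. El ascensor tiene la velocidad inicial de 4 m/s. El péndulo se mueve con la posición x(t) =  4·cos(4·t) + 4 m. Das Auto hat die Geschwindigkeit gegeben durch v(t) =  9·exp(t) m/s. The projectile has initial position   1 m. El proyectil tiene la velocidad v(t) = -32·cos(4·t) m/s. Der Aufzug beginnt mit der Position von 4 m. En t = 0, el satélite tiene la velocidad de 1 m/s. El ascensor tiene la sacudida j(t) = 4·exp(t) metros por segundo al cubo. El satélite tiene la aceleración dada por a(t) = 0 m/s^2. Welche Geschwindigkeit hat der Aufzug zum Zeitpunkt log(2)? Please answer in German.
Wir müssen das Integral unserer Gleichung für den Ruck j(t) = 4·exp(t) 2-mal finden. Durch Integration von dem Ruck und Verwendung der Anfangsbedingung a(0) = 4, erhalten wir a(t) = 4·exp(t). Mit ∫a(t)dt und Anwendung von v(0) = 4, finden wir v(t) = 4·exp(t). Wir haben die Geschwindigkeit v(t) = 4·exp(t). Durch Einsetzen von t = log(2): v(log(2)) = 8.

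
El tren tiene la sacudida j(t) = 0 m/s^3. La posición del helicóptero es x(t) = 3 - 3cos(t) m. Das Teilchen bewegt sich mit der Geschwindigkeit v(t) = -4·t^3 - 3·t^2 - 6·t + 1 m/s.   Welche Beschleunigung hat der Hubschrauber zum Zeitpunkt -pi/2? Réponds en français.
Pour résoudre ceci, nous devons prendre 2 dérivées de notre équation de la position x(t) = 3 - 3·cos(t). La dérivée de la position donne la vitesse: v(t) = 3·sin(t). En dérivant la vitesse, nous obtenons l'accélération: a(t) = 3·cos(t). De l'équation de l'accélération a(t) = 3·cos(t), nous substituons t = -pi/2 pour obtenir a = 0.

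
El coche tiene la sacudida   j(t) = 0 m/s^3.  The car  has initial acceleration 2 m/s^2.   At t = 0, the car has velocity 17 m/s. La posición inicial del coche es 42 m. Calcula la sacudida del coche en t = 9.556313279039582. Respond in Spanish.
De la ecuación de la sacudida j(t) = 0, sustituimos t = 9.556313279039582 para obtener j = 0.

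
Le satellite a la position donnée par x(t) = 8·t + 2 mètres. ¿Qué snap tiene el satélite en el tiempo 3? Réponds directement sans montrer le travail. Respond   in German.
s(3) = 0.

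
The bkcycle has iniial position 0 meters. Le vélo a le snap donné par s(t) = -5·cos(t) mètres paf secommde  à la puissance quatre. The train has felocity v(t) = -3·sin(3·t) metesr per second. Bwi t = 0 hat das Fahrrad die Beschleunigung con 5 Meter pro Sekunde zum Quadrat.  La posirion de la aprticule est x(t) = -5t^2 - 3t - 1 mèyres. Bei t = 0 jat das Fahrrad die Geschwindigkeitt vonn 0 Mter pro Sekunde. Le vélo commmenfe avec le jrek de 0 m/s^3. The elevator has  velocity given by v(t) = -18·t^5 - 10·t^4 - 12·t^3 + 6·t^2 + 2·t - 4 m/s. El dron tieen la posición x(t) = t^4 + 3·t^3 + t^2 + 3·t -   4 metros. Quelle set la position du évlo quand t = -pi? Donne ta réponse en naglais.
Starting from snap s(t) = -5·cos(t), we take 4 integrals. Taking ∫s(t)dt and applying j(0) = 0, we find j(t) = -5·sin(t). The integral of jerk, with a(0) = 5, gives acceleration: a(t) = 5·cos(t). The antiderivative of acceleration, with v(0) = 0, gives velocity: v(t) = 5·sin(t). The antiderivative of velocity, with x(0) = 0, gives position: x(t) = 5 - 5·cos(t). We have position x(t) = 5 - 5·cos(t). Substituting t = -pi: x(-pi) = 10.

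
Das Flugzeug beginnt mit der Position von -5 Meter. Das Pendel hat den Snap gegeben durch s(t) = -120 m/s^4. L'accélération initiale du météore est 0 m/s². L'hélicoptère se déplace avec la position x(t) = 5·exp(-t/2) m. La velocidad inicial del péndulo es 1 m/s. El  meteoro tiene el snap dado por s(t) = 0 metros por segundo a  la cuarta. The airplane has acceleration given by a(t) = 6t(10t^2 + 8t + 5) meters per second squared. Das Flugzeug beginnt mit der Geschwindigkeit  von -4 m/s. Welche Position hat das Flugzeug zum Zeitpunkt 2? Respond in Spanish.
Necesitamos integrar nuestra ecuación de la aceleración a(t) = 6·t·(10·t^2 + 8·t + 5) 2 veces. Tomando ∫a(t)dt y aplicando v(0) = -4, encontramos v(t) = 15·t^4 + 16·t^3 + 15·t^2 - 4. Integrando la velocidad y usando la condición inicial x(0) = -5, obtenemos x(t) = 3·t^5 + 4·t^4 + 5·t^3 - 4·t - 5. De la ecuación de la posición x(t) = 3·t^5 + 4·t^4 + 5·t^3 - 4·t - 5, sustituimos t = 2 para obtener x = 187.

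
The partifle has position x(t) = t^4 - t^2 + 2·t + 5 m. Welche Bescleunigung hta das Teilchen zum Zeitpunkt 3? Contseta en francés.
Nous devons dériver notre équation de la position x(t) = t^4 - t^2 + 2·t + 5 2 fois. La dérivée de la position donne la vitesse: v(t) = 4·t^3 - 2·t + 2. La dérivée de la vitesse donne l'accélération: a(t) = 12·t^2 - 2. Nous avons l'accélération a(t) = 12·t^2 - 2. En substituant t = 3: a(3) = 106.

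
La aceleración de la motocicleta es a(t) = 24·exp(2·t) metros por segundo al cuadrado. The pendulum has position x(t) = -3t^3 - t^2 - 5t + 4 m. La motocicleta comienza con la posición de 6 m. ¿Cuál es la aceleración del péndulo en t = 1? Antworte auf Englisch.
Starting from position x(t) = -3·t^3 - t^2 - 5·t + 4, we take 2 derivatives. The derivative of position gives velocity: v(t) = -9·t^2 - 2·t - 5. Differentiating velocity, we get acceleration: a(t) = -18·t - 2. Using a(t) = -18·t - 2 and substituting t = 1, we find a = -20.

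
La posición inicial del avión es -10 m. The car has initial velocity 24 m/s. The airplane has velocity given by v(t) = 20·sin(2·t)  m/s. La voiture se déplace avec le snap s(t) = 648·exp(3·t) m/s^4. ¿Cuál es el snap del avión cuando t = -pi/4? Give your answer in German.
Um dies zu lösen, müssen wir 3 Ableitungen unserer Gleichung für die Geschwindigkeit v(t) = 20·sin(2·t) nehmen. Mit d/dt von v(t) finden wir a(t) = 40·cos(2·t). Durch Ableiten von der Beschleunigung erhalten wir den Ruck: j(t) = -80·sin(2·t). Die Ableitung von dem Ruck ergibt den Snap: s(t) = -160·cos(2·t). Mit s(t) = -160·cos(2·t) und Einsetzen von t = -pi/4, finden wir s = 0.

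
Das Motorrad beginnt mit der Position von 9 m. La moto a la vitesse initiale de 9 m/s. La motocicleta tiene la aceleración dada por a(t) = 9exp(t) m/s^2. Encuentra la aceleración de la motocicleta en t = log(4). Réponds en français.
De l'équation de l'accélération a(t) = 9·exp(t), nous substituons t = log(4) pour obtenir a = 36.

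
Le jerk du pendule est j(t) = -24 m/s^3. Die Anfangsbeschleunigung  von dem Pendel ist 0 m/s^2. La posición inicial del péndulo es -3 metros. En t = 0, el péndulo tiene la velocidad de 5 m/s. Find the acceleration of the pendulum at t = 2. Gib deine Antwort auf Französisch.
Nous devons intégrer notre équation du jerk j(t) = -24 1 fois. L'intégrale du jerk est l'accélération. En utilisant a(0) = 0, nous obtenons a(t) = -24·t. Nous avons l'accélération a(t) = -24·t. En substituant t = 2: a(2) = -48.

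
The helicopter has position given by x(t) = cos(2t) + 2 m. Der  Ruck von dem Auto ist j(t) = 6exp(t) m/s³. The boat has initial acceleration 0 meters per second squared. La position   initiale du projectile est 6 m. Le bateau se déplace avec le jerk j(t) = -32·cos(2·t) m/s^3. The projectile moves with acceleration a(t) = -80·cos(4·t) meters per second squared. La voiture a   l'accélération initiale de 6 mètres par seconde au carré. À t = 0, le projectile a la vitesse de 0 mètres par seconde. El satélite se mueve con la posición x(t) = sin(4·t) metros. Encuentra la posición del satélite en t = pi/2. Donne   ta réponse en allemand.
Mit x(t) = sin(4·t) und Einsetzen von t = pi/2, finden wir x = 0.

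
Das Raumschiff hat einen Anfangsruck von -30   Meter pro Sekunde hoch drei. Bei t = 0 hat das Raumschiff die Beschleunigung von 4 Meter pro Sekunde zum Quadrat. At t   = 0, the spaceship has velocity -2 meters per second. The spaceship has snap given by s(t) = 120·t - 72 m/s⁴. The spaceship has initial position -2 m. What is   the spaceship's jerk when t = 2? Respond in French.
Pour résoudre ceci, nous devons prendre 1 primitive de notre équation du snap s(t) = 120·t - 72. L'intégrale du snap est le jerk. En utilisant j(0) = -30, nous obtenons j(t) = 60·t^2 - 72·t - 30. Nous avons le jerk j(t) = 60·t^2 - 72·t - 30. En substituant t = 2: j(2) = 66.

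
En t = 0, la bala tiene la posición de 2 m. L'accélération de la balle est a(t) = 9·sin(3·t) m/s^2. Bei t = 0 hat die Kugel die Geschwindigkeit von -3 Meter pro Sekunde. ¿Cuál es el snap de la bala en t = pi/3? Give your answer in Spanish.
Partiendo de la aceleración a(t) = 9·sin(3·t), tomamos 2 derivadas. La derivada de la aceleración da la sacudida: j(t) = 27·cos(3·t). Derivando la sacudida, obtenemos el snap: s(t) = -81·sin(3·t). Usando s(t) = -81·sin(3·t) y sustituyendo t = pi/3, encontramos s = 0.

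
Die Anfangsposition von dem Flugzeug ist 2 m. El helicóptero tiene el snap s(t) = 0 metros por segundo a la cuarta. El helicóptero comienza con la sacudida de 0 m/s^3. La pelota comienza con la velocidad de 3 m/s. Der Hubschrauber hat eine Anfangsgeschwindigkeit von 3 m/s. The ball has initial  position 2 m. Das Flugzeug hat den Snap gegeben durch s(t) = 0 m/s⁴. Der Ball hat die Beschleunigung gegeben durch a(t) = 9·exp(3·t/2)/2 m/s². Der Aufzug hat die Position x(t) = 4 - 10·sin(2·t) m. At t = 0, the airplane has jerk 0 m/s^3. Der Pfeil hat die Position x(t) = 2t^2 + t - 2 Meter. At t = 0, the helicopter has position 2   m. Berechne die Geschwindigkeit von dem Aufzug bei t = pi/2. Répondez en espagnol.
Partiendo de la posición x(t) = 4 - 10·sin(2·t), tomamos 1 derivada. Tomando d/dt de x(t), encontramos v(t) = -20·cos(2·t). Tenemos la velocidad v(t) = -20·cos(2·t). Sustituyendo t = pi/2: v(pi/2) = 20.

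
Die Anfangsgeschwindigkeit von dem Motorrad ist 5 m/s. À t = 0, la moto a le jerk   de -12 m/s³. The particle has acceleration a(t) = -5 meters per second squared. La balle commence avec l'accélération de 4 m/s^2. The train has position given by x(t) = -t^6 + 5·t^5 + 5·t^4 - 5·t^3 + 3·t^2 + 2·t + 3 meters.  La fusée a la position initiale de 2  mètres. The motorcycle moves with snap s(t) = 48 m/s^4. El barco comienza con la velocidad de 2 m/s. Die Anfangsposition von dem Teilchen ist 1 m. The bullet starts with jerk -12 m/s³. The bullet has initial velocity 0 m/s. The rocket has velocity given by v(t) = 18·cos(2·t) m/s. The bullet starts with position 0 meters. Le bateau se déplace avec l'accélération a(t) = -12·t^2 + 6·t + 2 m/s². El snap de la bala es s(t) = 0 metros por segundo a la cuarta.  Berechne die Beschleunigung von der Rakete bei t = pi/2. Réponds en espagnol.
Para resolver esto, necesitamos tomar 1 derivada de nuestra ecuación de la velocidad v(t) = 18·cos(2·t). Tomando d/dt de v(t), encontramos a(t) = -36·sin(2·t). Usando a(t) = -36·sin(2·t) y sustituyendo t = pi/2, encontramos a = 0.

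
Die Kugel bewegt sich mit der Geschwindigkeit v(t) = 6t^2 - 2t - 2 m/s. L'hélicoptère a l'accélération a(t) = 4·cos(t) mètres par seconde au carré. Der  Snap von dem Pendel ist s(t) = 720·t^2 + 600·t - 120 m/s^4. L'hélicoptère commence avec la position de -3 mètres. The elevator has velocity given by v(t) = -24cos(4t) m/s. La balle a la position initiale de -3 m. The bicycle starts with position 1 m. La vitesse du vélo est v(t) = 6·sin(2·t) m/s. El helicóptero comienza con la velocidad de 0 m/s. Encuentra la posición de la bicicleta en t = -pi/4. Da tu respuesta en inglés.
Starting from velocity v(t) = 6·sin(2·t), we take 1 integral. Integrating velocity and using the initial condition x(0) = 1, we get x(t) = 4 - 3·cos(2·t). Using x(t) = 4 - 3·cos(2·t) and substituting t = -pi/4, we find x = 4.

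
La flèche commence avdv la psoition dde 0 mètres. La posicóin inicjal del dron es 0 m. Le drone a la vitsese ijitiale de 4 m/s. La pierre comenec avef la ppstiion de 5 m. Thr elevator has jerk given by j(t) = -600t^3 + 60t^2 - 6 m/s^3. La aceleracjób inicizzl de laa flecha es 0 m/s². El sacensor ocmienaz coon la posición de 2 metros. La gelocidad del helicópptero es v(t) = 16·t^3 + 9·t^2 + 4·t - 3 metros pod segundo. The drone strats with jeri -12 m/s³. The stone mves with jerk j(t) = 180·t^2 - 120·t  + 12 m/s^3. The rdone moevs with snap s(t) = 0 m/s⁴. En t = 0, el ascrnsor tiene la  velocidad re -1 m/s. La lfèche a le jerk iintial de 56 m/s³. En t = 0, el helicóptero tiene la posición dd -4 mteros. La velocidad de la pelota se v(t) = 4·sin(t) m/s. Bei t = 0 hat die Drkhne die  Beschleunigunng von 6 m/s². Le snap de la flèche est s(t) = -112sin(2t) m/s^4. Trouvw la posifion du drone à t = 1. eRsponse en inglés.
To solve this, we need to take 4 antiderivatives of our snap equation s(t) = 0. The integral of snap is jerk. Using j(0) = -12, we get j(t) = -12. The antiderivative of jerk is acceleration. Using a(0) = 6, we get a(t) = 6 - 12·t. Taking ∫a(t)dt and applying v(0) = 4, we find v(t) = -6·t^2 + 6·t + 4. Integrating velocity and using the initial condition x(0) = 0, we get x(t) = -2·t^3 + 3·t^2 + 4·t. We have position x(t) = -2·t^3 + 3·t^2 + 4·t. Substituting t = 1: x(1) = 5.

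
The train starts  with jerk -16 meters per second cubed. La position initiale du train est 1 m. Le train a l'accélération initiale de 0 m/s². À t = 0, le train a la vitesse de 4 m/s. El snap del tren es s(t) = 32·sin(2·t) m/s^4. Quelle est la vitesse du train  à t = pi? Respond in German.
Wir müssen unsere Gleichung für den Snap s(t) = 32·sin(2·t) 3-mal integrieren. Durch Integration von dem Snap und Verwendung der Anfangsbedingung j(0) = -16, erhalten wir j(t) = -16·cos(2·t). Das Integral von dem Ruck ist die Beschleunigung. Mit a(0) = 0 erhalten wir a(t) = -8·sin(2·t). Das Integral von der Beschleunigung, mit v(0) = 4, ergibt die Geschwindigkeit: v(t) = 4·cos(2·t). Aus der Gleichung für die Geschwindigkeit v(t) = 4·cos(2·t), setzen wir t = pi ein und erhalten v = 4.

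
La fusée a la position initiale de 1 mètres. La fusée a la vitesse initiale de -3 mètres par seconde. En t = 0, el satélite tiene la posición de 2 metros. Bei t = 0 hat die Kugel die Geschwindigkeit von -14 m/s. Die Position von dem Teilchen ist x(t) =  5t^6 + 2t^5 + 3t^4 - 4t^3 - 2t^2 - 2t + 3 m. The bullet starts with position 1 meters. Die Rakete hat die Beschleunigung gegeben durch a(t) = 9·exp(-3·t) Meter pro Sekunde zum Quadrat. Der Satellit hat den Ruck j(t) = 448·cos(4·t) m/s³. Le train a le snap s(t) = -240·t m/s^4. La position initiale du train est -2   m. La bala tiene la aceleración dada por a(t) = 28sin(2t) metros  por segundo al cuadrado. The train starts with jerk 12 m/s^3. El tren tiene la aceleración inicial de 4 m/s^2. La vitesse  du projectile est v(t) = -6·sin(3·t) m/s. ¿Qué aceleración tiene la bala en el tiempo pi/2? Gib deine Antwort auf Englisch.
Using a(t) = 28·sin(2·t) and substituting t = pi/2, we find a = 0.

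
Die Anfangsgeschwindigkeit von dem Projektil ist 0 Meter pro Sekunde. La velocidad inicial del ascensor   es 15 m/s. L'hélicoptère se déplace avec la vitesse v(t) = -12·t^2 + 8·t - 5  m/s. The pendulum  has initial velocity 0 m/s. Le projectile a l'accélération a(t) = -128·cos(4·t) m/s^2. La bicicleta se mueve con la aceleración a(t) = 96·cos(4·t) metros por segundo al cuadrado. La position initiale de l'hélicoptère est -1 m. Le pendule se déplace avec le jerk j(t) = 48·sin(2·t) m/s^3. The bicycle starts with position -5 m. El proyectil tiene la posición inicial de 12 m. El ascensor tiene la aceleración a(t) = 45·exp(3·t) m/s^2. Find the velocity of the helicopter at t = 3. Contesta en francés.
De l'équation de la vitesse v(t) = -12·t^2 + 8·t - 5, nous substituons t = 3 pour obtenir v = -89.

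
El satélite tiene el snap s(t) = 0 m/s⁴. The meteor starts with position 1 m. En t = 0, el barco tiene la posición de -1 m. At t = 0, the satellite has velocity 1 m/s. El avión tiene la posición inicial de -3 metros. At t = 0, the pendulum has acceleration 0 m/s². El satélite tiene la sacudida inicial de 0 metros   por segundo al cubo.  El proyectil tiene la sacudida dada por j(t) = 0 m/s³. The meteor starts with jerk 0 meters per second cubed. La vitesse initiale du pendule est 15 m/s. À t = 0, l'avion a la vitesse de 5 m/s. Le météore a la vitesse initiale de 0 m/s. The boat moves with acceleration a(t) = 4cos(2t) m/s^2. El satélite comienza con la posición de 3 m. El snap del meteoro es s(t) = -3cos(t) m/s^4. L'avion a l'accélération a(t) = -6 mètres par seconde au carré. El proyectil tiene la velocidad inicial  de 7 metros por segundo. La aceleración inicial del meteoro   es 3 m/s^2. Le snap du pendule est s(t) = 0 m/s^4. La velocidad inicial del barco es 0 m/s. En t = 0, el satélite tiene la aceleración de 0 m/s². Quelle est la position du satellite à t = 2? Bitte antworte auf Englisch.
To find the answer, we compute 4 antiderivatives of s(t) = 0. The antiderivative of snap, with j(0) = 0, gives jerk: j(t) = 0. Integrating jerk and using the initial condition a(0) = 0, we get a(t) = 0. The integral of acceleration is velocity. Using v(0) = 1, we get v(t) = 1. Taking ∫v(t)dt and applying x(0) = 3, we find x(t) = t + 3. From the given position equation x(t) = t + 3, we substitute t = 2 to get x = 5.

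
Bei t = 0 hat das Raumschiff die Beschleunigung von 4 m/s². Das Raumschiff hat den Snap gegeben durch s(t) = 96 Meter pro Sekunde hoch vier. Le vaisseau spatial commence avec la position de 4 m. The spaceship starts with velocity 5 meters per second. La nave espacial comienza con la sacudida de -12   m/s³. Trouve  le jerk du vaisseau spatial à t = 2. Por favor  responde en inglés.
To find the answer, we compute 1 integral of s(t) = 96. Integrating snap and using the initial condition j(0) = -12, we get j(t) = 96·t - 12. We have jerk j(t) = 96·t - 12. Substituting t = 2: j(2) = 180.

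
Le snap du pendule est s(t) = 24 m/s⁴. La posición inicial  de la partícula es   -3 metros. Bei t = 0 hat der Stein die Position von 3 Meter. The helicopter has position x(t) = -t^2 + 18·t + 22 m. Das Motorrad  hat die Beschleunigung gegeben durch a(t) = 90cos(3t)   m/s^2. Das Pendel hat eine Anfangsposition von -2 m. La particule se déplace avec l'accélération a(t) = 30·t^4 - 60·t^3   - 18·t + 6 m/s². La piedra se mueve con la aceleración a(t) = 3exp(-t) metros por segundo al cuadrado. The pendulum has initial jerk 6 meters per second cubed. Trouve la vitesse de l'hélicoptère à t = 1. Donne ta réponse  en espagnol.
Partiendo de la posición x(t) = -t^2 + 18·t + 22, tomamos 1 derivada. Tomando d/dt de x(t), encontramos v(t) = 18 - 2·t. Tenemos la velocidad v(t) = 18 - 2·t. Sustituyendo t = 1: v(1) = 16.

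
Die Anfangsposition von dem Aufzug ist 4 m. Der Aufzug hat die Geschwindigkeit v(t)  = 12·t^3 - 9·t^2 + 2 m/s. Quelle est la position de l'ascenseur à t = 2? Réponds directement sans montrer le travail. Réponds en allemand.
x(2) = 32.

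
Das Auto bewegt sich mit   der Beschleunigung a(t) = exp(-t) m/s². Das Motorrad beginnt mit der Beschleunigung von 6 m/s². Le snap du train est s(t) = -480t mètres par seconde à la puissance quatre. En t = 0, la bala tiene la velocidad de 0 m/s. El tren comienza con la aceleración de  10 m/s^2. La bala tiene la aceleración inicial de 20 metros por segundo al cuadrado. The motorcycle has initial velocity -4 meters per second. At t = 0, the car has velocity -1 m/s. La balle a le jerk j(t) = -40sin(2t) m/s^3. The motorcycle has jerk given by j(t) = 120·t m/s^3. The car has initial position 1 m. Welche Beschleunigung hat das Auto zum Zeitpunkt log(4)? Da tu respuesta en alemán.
Mit a(t) = exp(-t) und Einsetzen von t = log(4), finden wir a = 1/4.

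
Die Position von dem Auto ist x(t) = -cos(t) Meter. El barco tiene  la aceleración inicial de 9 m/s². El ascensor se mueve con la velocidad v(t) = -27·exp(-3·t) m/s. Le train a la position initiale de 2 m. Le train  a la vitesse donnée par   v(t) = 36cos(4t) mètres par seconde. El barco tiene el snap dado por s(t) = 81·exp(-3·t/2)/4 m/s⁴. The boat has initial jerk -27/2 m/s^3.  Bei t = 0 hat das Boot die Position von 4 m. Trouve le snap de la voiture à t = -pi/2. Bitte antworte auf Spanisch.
Para resolver esto, necesitamos tomar 4 derivadas de nuestra ecuación de la posición x(t) = -cos(t). Derivando la posición, obtenemos la velocidad: v(t) = sin(t). Tomando d/dt de v(t), encontramos a(t) = cos(t). La derivada de la aceleración da la sacudida: j(t) = -sin(t). Tomando d/dt de j(t), encontramos s(t) = -cos(t). De la ecuación del snap s(t) = -cos(t), sustituimos t = -pi/2 para obtener s = 0.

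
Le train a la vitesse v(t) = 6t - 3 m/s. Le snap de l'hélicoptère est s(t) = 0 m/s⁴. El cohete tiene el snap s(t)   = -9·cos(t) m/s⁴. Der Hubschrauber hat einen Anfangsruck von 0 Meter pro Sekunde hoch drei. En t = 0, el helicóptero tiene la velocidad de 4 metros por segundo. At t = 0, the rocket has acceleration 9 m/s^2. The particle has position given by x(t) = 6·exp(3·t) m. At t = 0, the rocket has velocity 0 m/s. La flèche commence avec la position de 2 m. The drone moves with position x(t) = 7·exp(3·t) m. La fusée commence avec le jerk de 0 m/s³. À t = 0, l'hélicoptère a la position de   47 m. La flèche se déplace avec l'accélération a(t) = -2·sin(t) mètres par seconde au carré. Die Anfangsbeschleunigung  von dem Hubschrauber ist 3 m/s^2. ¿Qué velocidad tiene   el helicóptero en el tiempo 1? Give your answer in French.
Nous devons trouver l'intégrale de notre équation du snap s(t) = 0 3 fois. En intégrant le snap et en utilisant la condition initiale j(0) = 0, nous obtenons j(t) = 0. En intégrant le jerk et en utilisant la condition initiale a(0) = 3, nous obtenons a(t) = 3. L'intégrale de l'accélération, avec v(0) = 4, donne la vitesse: v(t) = 3·t + 4. De l'équation de la vitesse v(t) = 3·t + 4, nous substituons t = 1 pour obtenir v = 7.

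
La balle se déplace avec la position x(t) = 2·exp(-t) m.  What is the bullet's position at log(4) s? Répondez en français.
Nous avons la position x(t) = 2·exp(-t). En substituant t = log(4): x(log(4)) = 1/2.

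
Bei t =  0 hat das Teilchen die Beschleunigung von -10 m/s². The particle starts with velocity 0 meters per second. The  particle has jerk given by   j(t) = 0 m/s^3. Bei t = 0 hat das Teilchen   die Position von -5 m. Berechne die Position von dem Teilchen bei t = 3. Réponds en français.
Nous devons intégrer notre équation du jerk j(t) = 0 3 fois. En intégrant le jerk et en utilisant la condition initiale a(0) = -10, nous obtenons a(t) = -10. L'intégrale de l'accélération, avec v(0) = 0, donne la vitesse: v(t) = -10·t. La primitive de la vitesse, avec x(0) = -5, donne la position: x(t) = -5·t^2 - 5. En utilisant x(t) = -5·t^2 - 5 et en substituant t = 3, nous trouvons x = -50.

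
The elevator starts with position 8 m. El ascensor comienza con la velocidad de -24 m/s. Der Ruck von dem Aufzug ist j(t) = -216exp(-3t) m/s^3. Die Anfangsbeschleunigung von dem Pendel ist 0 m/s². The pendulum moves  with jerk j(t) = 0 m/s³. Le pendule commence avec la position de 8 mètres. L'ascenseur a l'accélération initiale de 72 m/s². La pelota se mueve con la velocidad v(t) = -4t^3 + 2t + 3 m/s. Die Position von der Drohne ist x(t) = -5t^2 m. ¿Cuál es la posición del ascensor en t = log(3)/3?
Debemos encontrar la integral de nuestra ecuación de la sacudida j(t) = -216·exp(-3·t) 3 veces. La integral de la sacudida, con a(0) = 72, da la aceleración: a(t) = 72·exp(-3·t). Integrando la aceleración y usando la condición inicial v(0) = -24, obtenemos v(t) = -24·exp(-3·t). La antiderivada de la velocidad es la posición. Usando x(0) = 8, obtenemos x(t) = 8·exp(-3·t). De la ecuación de la posición x(t) = 8·exp(-3·t), sustituimos t = log(3)/3 para obtener x = 8/3.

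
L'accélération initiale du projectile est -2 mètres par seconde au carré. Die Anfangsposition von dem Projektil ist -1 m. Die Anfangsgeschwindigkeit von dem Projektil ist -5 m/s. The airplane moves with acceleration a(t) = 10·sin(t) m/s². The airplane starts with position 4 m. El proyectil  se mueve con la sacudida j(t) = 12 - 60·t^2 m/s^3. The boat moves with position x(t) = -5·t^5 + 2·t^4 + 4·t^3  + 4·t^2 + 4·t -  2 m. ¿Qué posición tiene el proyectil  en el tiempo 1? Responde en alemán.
Wir müssen unsere Gleichung für den Ruck j(t) = 12 - 60·t^2 3-mal integrieren. Das Integral von dem Ruck, mit a(0) = -2, ergibt die Beschleunigung: a(t) = -20·t^3 + 12·t - 2. Durch Integration von der Beschleunigung und Verwendung der Anfangsbedingung v(0) = -5, erhalten wir v(t) = -5·t^4 + 6·t^2 - 2·t - 5. Das Integral von der Geschwindigkeit ist die Position. Mit x(0) = -1 erhalten wir x(t) = -t^5 + 2·t^3 - t^2 - 5·t - 1. Mit x(t) = -t^5 + 2·t^3 - t^2 - 5·t - 1 und Einsetzen von t = 1, finden wir x = -6.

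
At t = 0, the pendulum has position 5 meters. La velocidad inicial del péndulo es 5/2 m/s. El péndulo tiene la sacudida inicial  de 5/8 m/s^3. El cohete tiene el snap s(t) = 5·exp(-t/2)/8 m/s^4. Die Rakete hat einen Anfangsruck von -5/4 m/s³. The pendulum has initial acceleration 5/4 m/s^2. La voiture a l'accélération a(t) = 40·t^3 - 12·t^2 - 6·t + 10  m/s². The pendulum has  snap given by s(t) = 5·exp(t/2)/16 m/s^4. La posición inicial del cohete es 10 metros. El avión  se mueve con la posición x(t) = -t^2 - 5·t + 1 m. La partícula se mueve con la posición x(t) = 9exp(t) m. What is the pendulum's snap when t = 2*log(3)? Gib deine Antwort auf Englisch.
We have snap s(t) = 5·exp(t/2)/16. Substituting t = 2*log(3): s(2*log(3)) = 15/16.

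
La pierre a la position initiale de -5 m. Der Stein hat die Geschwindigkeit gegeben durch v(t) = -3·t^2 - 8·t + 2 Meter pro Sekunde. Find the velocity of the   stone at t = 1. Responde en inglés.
We have velocity v(t) = -3·t^2 - 8·t + 2. Substituting t = 1: v(1) = -9.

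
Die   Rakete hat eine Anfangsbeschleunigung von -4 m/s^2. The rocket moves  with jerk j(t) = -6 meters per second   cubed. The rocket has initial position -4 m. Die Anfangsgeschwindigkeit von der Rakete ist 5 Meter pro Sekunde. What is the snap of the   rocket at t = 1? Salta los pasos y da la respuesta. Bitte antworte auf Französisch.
s(1) = 0.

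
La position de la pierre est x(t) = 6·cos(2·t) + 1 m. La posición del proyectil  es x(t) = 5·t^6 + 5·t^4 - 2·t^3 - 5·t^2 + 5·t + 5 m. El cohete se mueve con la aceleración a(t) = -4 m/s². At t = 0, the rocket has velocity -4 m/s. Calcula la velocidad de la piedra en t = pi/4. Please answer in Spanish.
Para resolver esto, necesitamos tomar 1 derivada de nuestra ecuación de la posición x(t) = 6·cos(2·t) + 1. Tomando d/dt de x(t), encontramos v(t) = -12·sin(2·t). De la ecuación de la velocidad v(t) = -12·sin(2·t), sustituimos t = pi/4 para obtener v = -12.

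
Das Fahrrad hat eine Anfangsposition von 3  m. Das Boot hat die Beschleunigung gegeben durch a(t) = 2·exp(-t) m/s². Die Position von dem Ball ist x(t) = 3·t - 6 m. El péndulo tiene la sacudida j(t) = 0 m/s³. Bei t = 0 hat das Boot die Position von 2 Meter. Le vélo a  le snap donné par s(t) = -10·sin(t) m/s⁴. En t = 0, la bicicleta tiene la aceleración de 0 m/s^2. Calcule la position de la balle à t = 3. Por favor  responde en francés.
En utilisant x(t) = 3·t - 6 et en substituant t = 3, nous trouvons x = 3.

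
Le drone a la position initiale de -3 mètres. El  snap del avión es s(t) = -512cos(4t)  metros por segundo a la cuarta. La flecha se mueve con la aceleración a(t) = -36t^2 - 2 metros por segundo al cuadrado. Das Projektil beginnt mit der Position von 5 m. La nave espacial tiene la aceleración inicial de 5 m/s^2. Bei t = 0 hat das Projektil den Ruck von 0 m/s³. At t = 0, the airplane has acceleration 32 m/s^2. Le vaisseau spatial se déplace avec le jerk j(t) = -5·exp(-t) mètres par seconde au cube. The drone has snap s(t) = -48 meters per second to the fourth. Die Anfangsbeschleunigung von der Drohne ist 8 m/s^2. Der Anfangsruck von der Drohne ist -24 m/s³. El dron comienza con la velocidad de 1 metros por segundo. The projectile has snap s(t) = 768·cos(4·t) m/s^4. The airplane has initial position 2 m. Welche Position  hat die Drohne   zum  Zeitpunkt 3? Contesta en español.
Necesitamos integrar nuestra ecuación del snap s(t) = -48 4 veces. Tomando ∫s(t)dt y aplicando j(0) = -24, encontramos j(t) = -48·t - 24. La antiderivada de la sacudida es la aceleración. Usando a(0) = 8, obtenemos a(t) = -24·t^2 - 24·t + 8. Integrando la aceleración y usando la condición inicial v(0) = 1, obtenemos v(t) = -8·t^3 - 12·t^2 + 8·t + 1. Tomando ∫v(t)dt y aplicando x(0) = -3, encontramos x(t) = -2·t^4 - 4·t^3 + 4·t^2 + t - 3. De la ecuación de la posición x(t) = -2·t^4 - 4·t^3 + 4·t^2 + t - 3, sustituimos t = 3 para obtener x = -234.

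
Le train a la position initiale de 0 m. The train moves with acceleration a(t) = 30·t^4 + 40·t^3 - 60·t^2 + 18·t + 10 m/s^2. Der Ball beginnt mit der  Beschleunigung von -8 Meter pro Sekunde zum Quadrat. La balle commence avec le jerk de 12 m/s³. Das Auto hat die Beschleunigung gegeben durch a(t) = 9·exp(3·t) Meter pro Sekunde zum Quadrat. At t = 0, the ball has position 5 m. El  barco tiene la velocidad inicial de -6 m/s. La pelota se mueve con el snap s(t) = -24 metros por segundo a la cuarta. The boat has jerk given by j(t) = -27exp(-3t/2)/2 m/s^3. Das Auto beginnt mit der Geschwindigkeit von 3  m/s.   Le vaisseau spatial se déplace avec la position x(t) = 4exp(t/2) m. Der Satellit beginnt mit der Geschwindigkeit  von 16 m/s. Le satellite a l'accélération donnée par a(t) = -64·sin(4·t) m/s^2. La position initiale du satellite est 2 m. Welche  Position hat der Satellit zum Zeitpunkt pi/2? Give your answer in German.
Um dies zu lösen, müssen wir 2 Integrale unserer Gleichung für die Beschleunigung a(t) = -64·sin(4·t) finden. Die Stammfunktion von der Beschleunigung, mit v(0) = 16, ergibt die Geschwindigkeit: v(t) = 16·cos(4·t). Mit ∫v(t)dt und Anwendung von x(0) = 2, finden wir x(t) = 4·sin(4·t) + 2. Mit x(t) = 4·sin(4·t) + 2 und Einsetzen von t = pi/2, finden wir x = 2.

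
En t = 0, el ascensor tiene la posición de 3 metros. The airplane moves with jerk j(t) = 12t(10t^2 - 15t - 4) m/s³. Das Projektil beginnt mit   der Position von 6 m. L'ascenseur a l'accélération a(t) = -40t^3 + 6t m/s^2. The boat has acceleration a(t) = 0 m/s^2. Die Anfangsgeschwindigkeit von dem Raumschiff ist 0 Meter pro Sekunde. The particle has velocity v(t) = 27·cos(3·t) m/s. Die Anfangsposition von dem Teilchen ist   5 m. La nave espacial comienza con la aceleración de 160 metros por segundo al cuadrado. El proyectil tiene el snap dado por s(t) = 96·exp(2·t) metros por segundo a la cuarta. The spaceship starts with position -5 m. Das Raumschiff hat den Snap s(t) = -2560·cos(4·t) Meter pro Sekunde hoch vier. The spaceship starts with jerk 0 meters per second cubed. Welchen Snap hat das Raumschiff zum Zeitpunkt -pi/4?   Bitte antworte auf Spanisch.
Usando s(t) = -2560·cos(4·t) y sustituyendo t = -pi/4, encontramos s = 2560.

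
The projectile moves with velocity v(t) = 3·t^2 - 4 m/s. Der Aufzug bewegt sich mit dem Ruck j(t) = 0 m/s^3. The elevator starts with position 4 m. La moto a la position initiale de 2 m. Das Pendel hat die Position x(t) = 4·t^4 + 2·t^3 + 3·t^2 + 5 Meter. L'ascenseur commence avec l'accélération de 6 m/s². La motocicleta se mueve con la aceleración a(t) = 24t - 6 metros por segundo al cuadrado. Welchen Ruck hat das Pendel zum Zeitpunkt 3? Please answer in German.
Ausgehend von der Position x(t) = 4·t^4 + 2·t^3 + 3·t^2 + 5, nehmen wir 3 Ableitungen. Durch Ableiten von der Position erhalten wir die Geschwindigkeit: v(t) = 16·t^3 + 6·t^2 + 6·t. Die Ableitung von der Geschwindigkeit ergibt die Beschleunigung: a(t) = 48·t^2 + 12·t + 6. Die Ableitung von der Beschleunigung ergibt den Ruck: j(t) = 96·t + 12. Mit j(t) = 96·t + 12 und Einsetzen von t = 3, finden wir j = 300.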